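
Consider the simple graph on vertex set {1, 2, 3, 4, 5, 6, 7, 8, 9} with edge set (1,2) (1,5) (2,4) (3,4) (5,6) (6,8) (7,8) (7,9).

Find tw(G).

A width-1 tree decomposition is:
Bags: B1 = {3, 4}  B2 = {2, 4}  B3 = {1, 2}  B4 = {1, 5}  B5 = {5, 6}  B6 = {6, 8}  B7 = {7, 8}  B8 = {7, 9}
Tree: B1–B2, B2–B3, B3–B4, B4–B5, B5–B6, B6–B7, B7–B8
The largest bag has 2 vertices, giving width 1; this decomposition certifies tw(G) ≤ 1. G has an edge, so its treewidth is at least 1. Hence tw(G) = 1 exactly.

1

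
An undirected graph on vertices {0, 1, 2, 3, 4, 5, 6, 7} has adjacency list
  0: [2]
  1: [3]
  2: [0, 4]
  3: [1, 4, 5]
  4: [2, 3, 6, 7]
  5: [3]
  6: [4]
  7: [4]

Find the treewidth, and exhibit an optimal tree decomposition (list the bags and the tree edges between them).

Treewidth 1.
One optimal decomposition is:
Bags: B1 = {3, 4}  B2 = {3, 5}  B3 = {4, 6}  B4 = {2, 4}  B5 = {1, 3}  B6 = {0, 2}  B7 = {4, 7}
Tree: B1–B2, B1–B3, B1–B4, B2–B5, B4–B6, B4–B7

Every bag has size at most 2, so the width is 2 − 1 = 1 and tw(G) ≤ 1. G has an edge, so its treewidth is at least 1. Hence tw(G) = 1 exactly.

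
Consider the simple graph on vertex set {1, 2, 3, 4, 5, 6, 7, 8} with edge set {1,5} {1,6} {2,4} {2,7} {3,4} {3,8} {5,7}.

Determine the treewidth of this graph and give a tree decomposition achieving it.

Treewidth 1.
One optimal decomposition is:
Bags: B1 = {1, 6}  B2 = {1, 5}  B3 = {5, 7}  B4 = {2, 7}  B5 = {2, 4}  B6 = {3, 4}  B7 = {3, 8}
Tree: B1–B2, B2–B3, B3–B4, B4–B5, B5–B6, B6–B7

Each bag holds 2 vertices, so the decomposition has width 1, which upper-bounds the treewidth. Any graph with an edge has treewidth ≥ 1, and G has the edge 6–1. Combining the bounds, tw(G) = 1.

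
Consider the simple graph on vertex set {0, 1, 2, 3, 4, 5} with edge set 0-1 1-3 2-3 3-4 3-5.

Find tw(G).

1

A width-1 tree decomposition is:
Bags: B1 = {3, 5}  B2 = {2, 3}  B3 = {1, 3}  B4 = {0, 1}  B5 = {3, 4}
Tree: B1–B2, B2–B3, B3–B4, B3–B5
Every bag has size at most 2, so the width is 2 − 1 = 1 and tw(G) ≤ 1. Any graph with an edge has treewidth ≥ 1, and G has the edge 3–5. Therefore the treewidth is 1.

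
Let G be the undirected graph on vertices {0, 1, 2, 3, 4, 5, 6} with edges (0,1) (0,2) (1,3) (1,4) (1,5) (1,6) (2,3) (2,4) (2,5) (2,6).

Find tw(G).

2

A width-2 tree decomposition is:
Bags: B1 = {1, 2, 5}  B2 = {1, 2, 4}  B3 = {1, 2, 3}  B4 = {1, 2, 6}  B5 = {0, 1, 2}
Tree: B1–B2, B2–B3, B3–B4, B4–B5
Each bag holds 3 vertices, so the decomposition has width 2, which upper-bounds the treewidth. For the lower bound, G contains the cycle 1–5–2–4–1, so G is not a forest; only forests have treewidth ≤ 1, hence tw(G) ≥ 2. Hence tw(G) = 2 exactly.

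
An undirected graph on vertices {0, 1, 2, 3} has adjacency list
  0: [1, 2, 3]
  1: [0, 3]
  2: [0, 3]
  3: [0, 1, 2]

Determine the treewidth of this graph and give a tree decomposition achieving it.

Every bag has size at most 3, so the width is 3 − 1 = 2 and tw(G) ≤ 2. For the lower bound, the 3 vertices {0, 1, 3} are pairwise adjacent, and any tree decomposition puts a clique entirely inside one bag — forcing width ≥ 2. Therefore the treewidth is 2.

Treewidth 2.
One such decomposition:
Bags: B1 = {0, 2, 3}  B2 = {0, 1, 3}
Tree: B1–B2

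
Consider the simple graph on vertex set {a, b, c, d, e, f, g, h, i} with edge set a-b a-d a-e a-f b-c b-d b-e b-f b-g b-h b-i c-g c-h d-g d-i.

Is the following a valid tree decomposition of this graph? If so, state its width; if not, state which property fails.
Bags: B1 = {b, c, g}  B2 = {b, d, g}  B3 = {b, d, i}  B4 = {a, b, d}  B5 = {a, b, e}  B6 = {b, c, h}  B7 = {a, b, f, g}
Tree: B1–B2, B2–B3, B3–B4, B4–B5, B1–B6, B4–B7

A tree decomposition must satisfy three properties: every vertex lies in some bag; for every edge, both endpoints lie together in some bag; and for every vertex, the bags containing it form a connected subtree. Here bags containing vertex g are not connected in the tree, so the decomposition is invalid.

No — bags containing vertex g are not connected in the tree.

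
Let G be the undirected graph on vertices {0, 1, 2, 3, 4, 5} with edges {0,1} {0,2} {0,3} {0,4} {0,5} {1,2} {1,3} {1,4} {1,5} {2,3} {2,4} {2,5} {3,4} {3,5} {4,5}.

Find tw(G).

A width-5 tree decomposition is:
Bags: B1 = {0, 1, 2, 3, 4, 5}
Tree: (single bag)
A single bag containing all 6 vertices is trivially a valid decomposition of width 5. For the lower bound, the 6 vertices {0, 1, 2, 3, 4, 5} are pairwise adjacent, and any tree decomposition puts a clique entirely inside one bag — forcing width ≥ 5. Therefore the treewidth is 5.

5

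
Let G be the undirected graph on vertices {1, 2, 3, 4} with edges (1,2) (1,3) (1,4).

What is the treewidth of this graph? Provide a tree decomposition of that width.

The largest bag has 2 vertices, giving width 1; this decomposition certifies tw(G) ≤ 1. Any graph with an edge has treewidth ≥ 1, and G has the edge 1–4. Hence tw(G) = 1 exactly.

Treewidth 1.
Bags: B1 = {1, 4}  B2 = {1, 3}  B3 = {1, 2}
Tree: B1–B2, B2–B3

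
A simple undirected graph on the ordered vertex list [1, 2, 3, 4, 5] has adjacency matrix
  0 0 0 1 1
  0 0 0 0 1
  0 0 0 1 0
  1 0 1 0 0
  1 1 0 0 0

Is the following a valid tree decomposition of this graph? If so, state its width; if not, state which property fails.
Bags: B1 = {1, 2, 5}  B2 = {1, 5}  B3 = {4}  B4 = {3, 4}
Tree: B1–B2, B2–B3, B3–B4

A tree decomposition must satisfy three properties: every vertex lies in some bag; for every edge, both endpoints lie together in some bag; and for every vertex, the bags containing it form a connected subtree. Here edge (1,4) lies in no bag, so the decomposition is invalid.

No — edge (1,4) lies in no bag.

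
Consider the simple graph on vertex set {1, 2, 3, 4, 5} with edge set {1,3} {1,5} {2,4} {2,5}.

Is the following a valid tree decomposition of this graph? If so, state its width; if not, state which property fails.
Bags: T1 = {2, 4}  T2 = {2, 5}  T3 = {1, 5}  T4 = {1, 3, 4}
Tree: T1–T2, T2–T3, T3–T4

A tree decomposition must satisfy three properties: every vertex lies in some bag; for every edge, both endpoints lie together in some bag; and for every vertex, the bags containing it form a connected subtree. Here bags containing vertex 4 are not connected in the tree, so the decomposition is invalid.

No — bags containing vertex 4 are not connected in the tree.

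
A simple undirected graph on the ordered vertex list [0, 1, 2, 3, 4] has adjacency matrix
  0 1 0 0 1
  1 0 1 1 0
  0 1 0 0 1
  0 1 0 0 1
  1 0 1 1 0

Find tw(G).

A width-2 tree decomposition is:
Bags: B1 = {1, 2, 4}  B2 = {0, 1, 4}  B3 = {1, 3, 4}
Tree: B1–B2, B2–B3
The largest bag has 3 vertices, giving width 2; this decomposition certifies tw(G) ≤ 2. Since 1–2–4–0–1 is a cycle in G, G is not acyclic. Forests are exactly the graphs of treewidth ≤ 1, so tw(G) ≥ 2. The upper and lower bounds meet at 2, so that is the treewidth.

2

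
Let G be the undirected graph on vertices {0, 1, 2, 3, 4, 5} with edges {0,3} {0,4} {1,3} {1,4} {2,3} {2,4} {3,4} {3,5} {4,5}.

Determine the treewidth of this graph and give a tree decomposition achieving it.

Each bag holds 3 vertices, so the decomposition has width 2, which upper-bounds the treewidth. On the other hand G contains the 3-clique {0, 3, 4}. A clique must lie in a single bag of any decomposition, so no decomposition can have width below 2. The upper and lower bounds meet at 2, so that is the treewidth.

Treewidth 2.
Bags: B1 = {3, 4, 5}  B2 = {2, 3, 4}  B3 = {0, 3, 4}  B4 = {1, 3, 4}
Tree: B1–B2, B2–B3, B3–B4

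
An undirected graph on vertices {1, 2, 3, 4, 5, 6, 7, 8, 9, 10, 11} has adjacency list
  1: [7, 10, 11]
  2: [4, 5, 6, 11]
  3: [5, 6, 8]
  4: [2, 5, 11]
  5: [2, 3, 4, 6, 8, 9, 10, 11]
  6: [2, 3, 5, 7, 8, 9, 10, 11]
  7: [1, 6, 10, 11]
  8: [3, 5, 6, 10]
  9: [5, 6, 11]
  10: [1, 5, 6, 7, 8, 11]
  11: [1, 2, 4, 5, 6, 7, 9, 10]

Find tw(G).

A width-3 tree decomposition is:
Bags: B1 = {5, 6, 8, 10}  B2 = {5, 6, 10, 11}  B3 = {6, 7, 10, 11}  B4 = {2, 5, 6, 11}  B5 = {2, 4, 5, 11}  B6 = {3, 5, 6, 8}  B7 = {5, 6, 9, 11}  B8 = {1, 7, 10, 11}
Tree: B1–B2, B2–B3, B2–B4, B4–B5, B1–B6, B4–B7, B3–B8
The largest bag has 4 vertices, giving width 3; this decomposition certifies tw(G) ≤ 3. Conversely, {1, 7, 10, 11} is a clique of size 4, and the vertices of any clique must share a bag in every tree decomposition; so some bag has ≥ 4 vertices and tw(G) ≥ 3. Combining the bounds, tw(G) = 3.

3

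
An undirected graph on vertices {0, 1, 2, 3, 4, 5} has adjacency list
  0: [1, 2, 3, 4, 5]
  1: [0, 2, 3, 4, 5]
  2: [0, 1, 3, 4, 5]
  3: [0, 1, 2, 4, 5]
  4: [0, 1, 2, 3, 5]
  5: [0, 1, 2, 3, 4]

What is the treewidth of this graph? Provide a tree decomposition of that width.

Treewidth 5.
One such decomposition:
Bags: B1 = {0, 1, 2, 3, 4, 5}
Tree: (single bag)

With just one bag of size 6, the width is 6 − 1 = 5, so tw(G) ≤ 5. On the other hand G contains the 6-clique {0, 1, 2, 3, 4, 5}. A clique must lie in a single bag of any decomposition, so no decomposition can have width below 5. The upper and lower bounds meet at 5, so that is the treewidth.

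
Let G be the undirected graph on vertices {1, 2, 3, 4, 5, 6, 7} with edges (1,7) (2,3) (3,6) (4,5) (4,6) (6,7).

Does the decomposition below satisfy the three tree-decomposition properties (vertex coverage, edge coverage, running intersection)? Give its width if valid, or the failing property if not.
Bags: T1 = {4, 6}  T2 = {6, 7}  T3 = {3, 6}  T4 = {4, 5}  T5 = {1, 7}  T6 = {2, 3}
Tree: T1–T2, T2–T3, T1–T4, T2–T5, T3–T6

Yes; width 1.

Checking the three conditions: (i) the bags cover all of {1, 2, 3, 4, 5, 6, 7}; (ii) for each edge, some bag contains both endpoints; (iii) the bags containing any fixed vertex form a subtree. All hold, so the decomposition is valid with width 2 − 1 = 1.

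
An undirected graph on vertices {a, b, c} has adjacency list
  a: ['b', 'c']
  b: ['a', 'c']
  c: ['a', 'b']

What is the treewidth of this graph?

A width-2 tree decomposition is:
Bags: B1 = {a, b, c}
Tree: (single bag)
With just one bag of size 3, the width is 3 − 1 = 2, so tw(G) ≤ 2. On the other hand G contains the 3-clique {a, b, c}. A clique must lie in a single bag of any decomposition, so no decomposition can have width below 2. Therefore the treewidth is 2.

2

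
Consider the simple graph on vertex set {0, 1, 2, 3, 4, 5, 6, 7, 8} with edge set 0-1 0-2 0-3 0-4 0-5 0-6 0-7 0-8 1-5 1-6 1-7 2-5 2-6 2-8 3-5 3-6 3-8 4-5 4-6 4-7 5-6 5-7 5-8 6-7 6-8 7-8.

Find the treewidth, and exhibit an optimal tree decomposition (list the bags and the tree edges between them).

Each bag holds 5 vertices, so the decomposition has width 4, which upper-bounds the treewidth. Conversely, {0, 2, 5, 6, 8} is a clique of size 5, and the vertices of any clique must share a bag in every tree decomposition; so some bag has ≥ 5 vertices and tw(G) ≥ 4. Therefore the treewidth is 4.

Treewidth 4.
One such decomposition:
Bags: B1 = {0, 3, 5, 6, 8}  B2 = {0, 5, 6, 7, 8}  B3 = {0, 2, 5, 6, 8}  B4 = {0, 4, 5, 6, 7}  B5 = {0, 1, 5, 6, 7}
Tree: B1–B2, B1–B3, B2–B4, B4–B5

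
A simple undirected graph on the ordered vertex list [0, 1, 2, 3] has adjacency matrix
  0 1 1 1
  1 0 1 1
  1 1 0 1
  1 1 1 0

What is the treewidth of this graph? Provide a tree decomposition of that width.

Treewidth 3.
One optimal decomposition is:
Bags: B1 = {0, 1, 2, 3}
Tree: (single bag)

A single bag containing all 4 vertices is trivially a valid decomposition of width 3. On the other hand G contains the 4-clique {0, 1, 2, 3}. A clique must lie in a single bag of any decomposition, so no decomposition can have width below 3. Hence tw(G) = 3 exactly.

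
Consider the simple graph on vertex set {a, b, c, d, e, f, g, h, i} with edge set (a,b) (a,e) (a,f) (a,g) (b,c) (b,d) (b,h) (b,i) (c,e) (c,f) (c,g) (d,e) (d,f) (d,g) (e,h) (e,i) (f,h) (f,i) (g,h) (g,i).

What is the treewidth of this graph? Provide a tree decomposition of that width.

Every bag has size at most 5, so the width is 5 − 1 = 4 and tw(G) ≤ 4. For the lower bound: the 5 vertex sets {g,i}, {c,e}, {f,h}, {b}, {d} are disjoint, each induces a connected subgraph, and every pair is joined by at least one edge of G. Contracting each set to a single vertex therefore yields K_{5} as a minor, and since treewidth is minor-monotone, tw(G) ≥ tw(K_{5}) = 4. Hence tw(G) = 4 exactly.

Treewidth 4.
One such decomposition:
Bags: B1 = {b, e, f, g, i}  B2 = {b, c, e, f, g}  B3 = {b, e, f, g, h}  B4 = {b, d, e, f, g}  B5 = {a, b, e, f, g}
Tree: B1–B2, B2–B3, B3–B4, B4–B5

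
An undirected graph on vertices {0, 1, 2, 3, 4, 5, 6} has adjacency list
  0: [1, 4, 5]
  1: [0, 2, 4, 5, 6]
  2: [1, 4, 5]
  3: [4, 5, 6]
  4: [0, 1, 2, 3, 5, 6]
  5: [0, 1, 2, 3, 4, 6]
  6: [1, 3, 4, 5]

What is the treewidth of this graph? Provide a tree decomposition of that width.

Treewidth 3.
One such decomposition:
Bags: B1 = {1, 2, 4, 5}  B2 = {1, 4, 5, 6}  B3 = {3, 4, 5, 6}  B4 = {0, 1, 4, 5}
Tree: B1–B2, B2–B3, B2–B4

The largest bag has 4 vertices, giving width 3; this decomposition certifies tw(G) ≤ 3. On the other hand G contains the 4-clique {0, 1, 4, 5}. A clique must lie in a single bag of any decomposition, so no decomposition can have width below 3. Hence tw(G) = 3 exactly.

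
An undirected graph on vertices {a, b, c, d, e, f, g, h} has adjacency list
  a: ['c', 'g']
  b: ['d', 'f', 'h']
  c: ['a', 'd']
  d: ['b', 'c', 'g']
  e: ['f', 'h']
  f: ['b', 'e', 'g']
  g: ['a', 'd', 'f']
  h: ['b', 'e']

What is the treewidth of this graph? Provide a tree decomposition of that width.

Each bag holds 3 vertices, so the decomposition has width 2, which upper-bounds the treewidth. The edges e–h–b–f–e form a cycle, so G is not a tree and its treewidth is at least 2. Combining the bounds, tw(G) = 2.

Treewidth 2.
One such decomposition:
Bags: B1 = {e, f, h}  B2 = {b, f, h}  B3 = {b, f, g}  B4 = {b, d, g}  B5 = {a, d, g}  B6 = {a, c, d}
Tree: B1–B2, B2–B3, B3–B4, B4–B5, B5–B6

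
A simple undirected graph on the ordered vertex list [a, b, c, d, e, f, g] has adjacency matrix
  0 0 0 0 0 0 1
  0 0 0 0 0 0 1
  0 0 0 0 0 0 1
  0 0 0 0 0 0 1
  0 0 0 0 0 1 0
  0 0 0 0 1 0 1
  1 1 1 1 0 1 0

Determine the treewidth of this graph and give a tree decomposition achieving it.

Treewidth 1.
One such decomposition:
Bags: B1 = {c, g}  B2 = {f, g}  B3 = {b, g}  B4 = {d, g}  B5 = {a, g}  B6 = {e, f}
Tree: B1–B2, B2–B3, B3–B4, B1–B5, B2–B6

The largest bag has 2 vertices, giving width 1; this decomposition certifies tw(G) ≤ 1. Any graph with an edge has treewidth ≥ 1, and G has the edge c–g. The upper and lower bounds meet at 1, so that is the treewidth.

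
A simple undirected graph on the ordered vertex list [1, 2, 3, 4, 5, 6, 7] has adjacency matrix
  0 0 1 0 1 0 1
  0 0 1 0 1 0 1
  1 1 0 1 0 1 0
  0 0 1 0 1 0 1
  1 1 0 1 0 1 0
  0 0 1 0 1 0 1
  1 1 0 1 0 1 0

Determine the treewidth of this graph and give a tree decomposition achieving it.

Treewidth 3.
One optimal decomposition is:
Bags: B1 = {1, 3, 5, 7}  B2 = {3, 4, 5, 7}  B3 = {3, 5, 6, 7}  B4 = {2, 3, 5, 7}
Tree: B1–B2, B2–B3, B3–B4

Every bag has size at most 4, so the width is 4 − 1 = 3 and tw(G) ≤ 3. For the lower bound: the 4 vertex sets {1,3}, {4,7}, {5}, {6} are disjoint, each induces a connected subgraph, and every pair is joined by at least one edge of G. Contracting each set to a single vertex therefore yields K_{4} as a minor, and since treewidth is minor-monotone, tw(G) ≥ tw(K_{4}) = 3. Hence tw(G) = 3 exactly.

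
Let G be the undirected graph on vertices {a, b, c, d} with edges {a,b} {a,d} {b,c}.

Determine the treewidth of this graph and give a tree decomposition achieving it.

Treewidth 1.
Bags: B1 = {b, c}  B2 = {a, b}  B3 = {a, d}
Tree: B1–B2, B2–B3

Each bag holds 2 vertices, so the decomposition has width 1, which upper-bounds the treewidth. Since G has at least one edge (e.g. b–c), it is not an edgeless graph, so tw(G) ≥ 1. Hence tw(G) = 1 exactly.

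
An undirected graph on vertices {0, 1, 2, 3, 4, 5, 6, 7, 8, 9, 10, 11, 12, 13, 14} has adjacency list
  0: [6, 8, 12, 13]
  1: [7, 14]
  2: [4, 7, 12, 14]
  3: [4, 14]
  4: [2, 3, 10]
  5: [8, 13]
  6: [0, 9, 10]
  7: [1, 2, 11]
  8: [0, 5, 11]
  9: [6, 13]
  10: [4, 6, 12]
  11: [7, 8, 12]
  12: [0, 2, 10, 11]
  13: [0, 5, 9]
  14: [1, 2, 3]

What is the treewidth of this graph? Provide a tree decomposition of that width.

Every bag has size at most 4, so the width is 4 − 1 = 3 and tw(G) ≤ 3. For the lower bound: the 4 vertex sets {5,9,13}, {6}, {0}, {8,10,11,12} are disjoint, each induces a connected subgraph, and every pair is joined by at least one edge of G. Contracting each set to a single vertex therefore yields K_{4} as a minor, and since treewidth is minor-monotone, tw(G) ≥ tw(K_{4}) = 3. Therefore the treewidth is 3.

Treewidth 3.
One such decomposition:
Bags: B1 = {5, 6, 9, 13}  B2 = {0, 5, 6, 13}  B3 = {0, 5, 6, 8}  B4 = {0, 6, 8, 10}  B5 = {0, 8, 10, 12}  B6 = {8, 10, 11, 12}  B7 = {4, 10, 11, 12}  B8 = {2, 4, 11, 12}  B9 = {2, 4, 7, 11}  B10 = {2, 3, 4, 7}  B11 = {2, 3, 7, 14}  B12 = {1, 3, 7, 14}
Tree: B1–B2, B2–B3, B3–B4, B4–B5, B5–B6, B6–B7, B7–B8, B8–B9, B9–B10, B10–B11, B11–B12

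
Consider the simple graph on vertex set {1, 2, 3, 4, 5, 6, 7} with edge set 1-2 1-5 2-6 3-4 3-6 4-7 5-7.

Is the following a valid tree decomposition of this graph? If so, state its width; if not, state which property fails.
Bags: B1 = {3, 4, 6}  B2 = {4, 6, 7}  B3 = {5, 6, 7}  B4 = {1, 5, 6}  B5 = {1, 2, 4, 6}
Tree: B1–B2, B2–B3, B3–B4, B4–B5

No — bags containing vertex 4 are not connected in the tree.

A tree decomposition must satisfy three properties: every vertex lies in some bag; for every edge, both endpoints lie together in some bag; and for every vertex, the bags containing it form a connected subtree. Here bags containing vertex 4 are not connected in the tree, so the decomposition is invalid.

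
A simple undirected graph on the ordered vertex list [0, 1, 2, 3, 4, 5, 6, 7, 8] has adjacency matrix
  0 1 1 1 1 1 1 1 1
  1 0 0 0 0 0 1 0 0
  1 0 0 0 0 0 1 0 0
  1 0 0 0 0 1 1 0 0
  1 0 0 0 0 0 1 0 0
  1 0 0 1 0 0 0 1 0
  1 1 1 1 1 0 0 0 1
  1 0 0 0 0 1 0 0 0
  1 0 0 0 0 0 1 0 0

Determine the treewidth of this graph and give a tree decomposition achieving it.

Every bag has size at most 3, so the width is 3 − 1 = 2 and tw(G) ≤ 2. For the lower bound, the 3 vertices {0, 3, 5} are pairwise adjacent, and any tree decomposition puts a clique entirely inside one bag — forcing width ≥ 2. Hence tw(G) = 2 exactly.

Treewidth 2.
One such decomposition:
Bags: B1 = {0, 6, 8}  B2 = {0, 3, 6}  B3 = {0, 4, 6}  B4 = {0, 2, 6}  B5 = {0, 3, 5}  B6 = {0, 1, 6}  B7 = {0, 5, 7}
Tree: B1–B2, B2–B3, B3–B4, B2–B5, B4–B6, B5–B7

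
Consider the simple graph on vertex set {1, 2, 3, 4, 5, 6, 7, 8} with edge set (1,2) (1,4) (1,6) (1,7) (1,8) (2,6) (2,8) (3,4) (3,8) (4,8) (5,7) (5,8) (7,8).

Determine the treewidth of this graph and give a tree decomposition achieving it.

Treewidth 2.
Bags: B1 = {1, 7, 8}  B2 = {5, 7, 8}  B3 = {1, 4, 8}  B4 = {1, 2, 8}  B5 = {3, 4, 8}  B6 = {1, 2, 6}
Tree: B1–B2, B1–B3, B3–B4, B3–B5, B4–B6

Every bag has size at most 3, so the width is 3 − 1 = 2 and tw(G) ≤ 2. Conversely, {1, 2, 8} is a clique of size 3, and the vertices of any clique must share a bag in every tree decomposition; so some bag has ≥ 3 vertices and tw(G) ≥ 2. Hence tw(G) = 2 exactly.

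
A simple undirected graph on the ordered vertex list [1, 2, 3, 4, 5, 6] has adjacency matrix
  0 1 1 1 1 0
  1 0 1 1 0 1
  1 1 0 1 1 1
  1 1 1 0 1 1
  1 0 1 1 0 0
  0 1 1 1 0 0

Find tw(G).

3

A width-3 tree decomposition is:
Bags: B1 = {2, 3, 4, 6}  B2 = {1, 2, 3, 4}  B3 = {1, 3, 4, 5}
Tree: B1–B2, B2–B3
The largest bag has 4 vertices, giving width 3; this decomposition certifies tw(G) ≤ 3. For the lower bound, the 4 vertices {1, 2, 3, 4} are pairwise adjacent, and any tree decomposition puts a clique entirely inside one bag — forcing width ≥ 3. Therefore the treewidth is 3.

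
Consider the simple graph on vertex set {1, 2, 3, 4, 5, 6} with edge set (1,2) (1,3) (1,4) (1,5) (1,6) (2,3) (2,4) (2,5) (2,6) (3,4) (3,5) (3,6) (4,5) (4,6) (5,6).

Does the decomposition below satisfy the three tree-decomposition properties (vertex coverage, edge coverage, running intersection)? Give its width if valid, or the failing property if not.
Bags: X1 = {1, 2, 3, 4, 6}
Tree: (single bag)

No — vertex 5 appears in no bag.

A tree decomposition must satisfy three properties: every vertex lies in some bag; for every edge, both endpoints lie together in some bag; and for every vertex, the bags containing it form a connected subtree. Here vertex 5 appears in no bag, so the decomposition is invalid.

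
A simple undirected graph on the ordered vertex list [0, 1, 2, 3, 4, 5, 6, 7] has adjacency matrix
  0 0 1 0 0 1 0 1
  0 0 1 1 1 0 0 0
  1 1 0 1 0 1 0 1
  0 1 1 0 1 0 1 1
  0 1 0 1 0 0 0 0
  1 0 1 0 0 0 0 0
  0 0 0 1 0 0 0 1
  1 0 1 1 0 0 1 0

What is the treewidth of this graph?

2

A width-2 tree decomposition is:
Bags: B1 = {2, 3, 7}  B2 = {3, 6, 7}  B3 = {1, 2, 3}  B4 = {1, 3, 4}  B5 = {0, 2, 7}  B6 = {0, 2, 5}
Tree: B1–B2, B1–B3, B3–B4, B1–B5, B5–B6
Each bag holds 3 vertices, so the decomposition has width 2, which upper-bounds the treewidth. On the other hand G contains the 3-clique {0, 2, 5}. A clique must lie in a single bag of any decomposition, so no decomposition can have width below 2. Therefore the treewidth is 2.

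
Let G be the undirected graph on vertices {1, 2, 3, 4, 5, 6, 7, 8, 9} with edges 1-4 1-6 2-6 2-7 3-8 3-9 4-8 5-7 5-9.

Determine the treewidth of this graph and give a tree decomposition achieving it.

Treewidth 2.
One optimal decomposition is:
Bags: B1 = {2, 5, 7}  B2 = {2, 5, 6}  B3 = {1, 5, 6}  B4 = {1, 4, 5}  B5 = {4, 5, 8}  B6 = {3, 5, 8}  B7 = {3, 5, 9}
Tree: B1–B2, B2–B3, B3–B4, B4–B5, B5–B6, B6–B7

Every bag has size at most 3, so the width is 3 − 1 = 2 and tw(G) ≤ 2. Since 5–7–2–6–1–4–8–3–9–5 is a cycle in G, G is not acyclic. Forests are exactly the graphs of treewidth ≤ 1, so tw(G) ≥ 2. Hence tw(G) = 2 exactly.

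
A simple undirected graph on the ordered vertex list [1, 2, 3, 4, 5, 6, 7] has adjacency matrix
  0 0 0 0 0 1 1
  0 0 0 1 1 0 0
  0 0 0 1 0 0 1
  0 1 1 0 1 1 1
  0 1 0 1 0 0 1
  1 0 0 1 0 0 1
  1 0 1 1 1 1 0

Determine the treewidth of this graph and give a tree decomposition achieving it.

The largest bag has 3 vertices, giving width 2; this decomposition certifies tw(G) ≤ 2. For the lower bound, the 3 vertices {1, 6, 7} are pairwise adjacent, and any tree decomposition puts a clique entirely inside one bag — forcing width ≥ 2. Hence tw(G) = 2 exactly.

Treewidth 2.
One optimal decomposition is:
Bags: B1 = {3, 4, 7}  B2 = {4, 5, 7}  B3 = {2, 4, 5}  B4 = {4, 6, 7}  B5 = {1, 6, 7}
Tree: B1–B2, B2–B3, B1–B4, B4–B5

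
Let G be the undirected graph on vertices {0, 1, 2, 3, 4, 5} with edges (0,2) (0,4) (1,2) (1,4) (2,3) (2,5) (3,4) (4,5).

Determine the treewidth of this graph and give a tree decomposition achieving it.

The largest bag has 3 vertices, giving width 2; this decomposition certifies tw(G) ≤ 2. Since 0–4–3–2–0 is a cycle in G, G is not acyclic. Forests are exactly the graphs of treewidth ≤ 1, so tw(G) ≥ 2. Hence tw(G) = 2 exactly.

Treewidth 2.
One optimal decomposition is:
Bags: B1 = {0, 2, 4}  B2 = {2, 3, 4}  B3 = {1, 2, 4}  B4 = {2, 4, 5}
Tree: B1–B2, B2–B3, B3–B4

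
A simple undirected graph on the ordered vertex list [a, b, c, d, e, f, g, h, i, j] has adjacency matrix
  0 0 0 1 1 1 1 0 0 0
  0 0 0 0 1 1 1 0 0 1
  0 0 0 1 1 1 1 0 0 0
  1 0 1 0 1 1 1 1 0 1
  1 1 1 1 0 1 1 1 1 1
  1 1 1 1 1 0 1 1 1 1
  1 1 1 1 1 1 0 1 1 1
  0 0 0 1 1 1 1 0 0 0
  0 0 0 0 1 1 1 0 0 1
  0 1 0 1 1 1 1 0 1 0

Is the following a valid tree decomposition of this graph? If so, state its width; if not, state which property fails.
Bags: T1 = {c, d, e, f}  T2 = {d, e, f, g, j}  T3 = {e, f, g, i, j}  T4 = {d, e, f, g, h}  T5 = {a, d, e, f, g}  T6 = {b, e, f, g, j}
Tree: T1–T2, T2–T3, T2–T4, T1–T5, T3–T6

A tree decomposition must satisfy three properties: every vertex lies in some bag; for every edge, both endpoints lie together in some bag; and for every vertex, the bags containing it form a connected subtree. Here edge (g,c) lies in no bag, so the decomposition is invalid.

No — edge (g,c) lies in no bag.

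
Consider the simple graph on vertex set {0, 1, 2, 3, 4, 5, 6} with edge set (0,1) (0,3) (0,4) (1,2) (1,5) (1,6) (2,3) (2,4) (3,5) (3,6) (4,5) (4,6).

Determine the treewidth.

A width-3 tree decomposition is:
Bags: B1 = {1, 3, 4, 6}  B2 = {0, 1, 3, 4}  B3 = {1, 3, 4, 5}  B4 = {1, 2, 3, 4}
Tree: B1–B2, B2–B3, B3–B4
Each bag holds 4 vertices, so the decomposition has width 3, which upper-bounds the treewidth. For the lower bound: the 4 vertex sets {1,6}, {0,4}, {3}, {5} are disjoint, each induces a connected subgraph, and every pair is joined by at least one edge of G. Contracting each set to a single vertex therefore yields K_{4} as a minor, and since treewidth is minor-monotone, tw(G) ≥ tw(K_{4}) = 3. The upper and lower bounds meet at 3, so that is the treewidth.

3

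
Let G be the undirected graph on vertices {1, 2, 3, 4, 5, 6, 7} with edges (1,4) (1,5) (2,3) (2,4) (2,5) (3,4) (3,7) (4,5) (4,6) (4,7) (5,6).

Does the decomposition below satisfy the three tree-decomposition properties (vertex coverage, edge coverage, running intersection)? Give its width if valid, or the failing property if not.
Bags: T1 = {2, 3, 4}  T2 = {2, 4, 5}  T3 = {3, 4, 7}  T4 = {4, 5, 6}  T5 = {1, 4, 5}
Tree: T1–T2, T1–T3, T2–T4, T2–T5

Checking the three conditions: (i) the bags cover all of {1, 2, 3, 4, 5, 6, 7}; (ii) for each edge, some bag contains both endpoints; (iii) the bags containing any fixed vertex form a subtree. All hold, so the decomposition is valid with width 3 − 1 = 2.

Yes; width 2.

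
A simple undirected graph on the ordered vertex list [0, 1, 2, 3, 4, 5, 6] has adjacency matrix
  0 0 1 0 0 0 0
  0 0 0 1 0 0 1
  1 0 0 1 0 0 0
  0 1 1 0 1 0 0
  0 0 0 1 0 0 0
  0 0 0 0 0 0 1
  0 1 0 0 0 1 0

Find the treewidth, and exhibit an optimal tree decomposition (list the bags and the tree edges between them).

The largest bag has 2 vertices, giving width 1; this decomposition certifies tw(G) ≤ 1. Since G has at least one edge (e.g. 6–5), it is not an edgeless graph, so tw(G) ≥ 1. Therefore the treewidth is 1.

Treewidth 1.
One such decomposition:
Bags: B1 = {5, 6}  B2 = {1, 6}  B3 = {1, 3}  B4 = {2, 3}  B5 = {3, 4}  B6 = {0, 2}
Tree: B1–B2, B2–B3, B3–B4, B4–B5, B4–B6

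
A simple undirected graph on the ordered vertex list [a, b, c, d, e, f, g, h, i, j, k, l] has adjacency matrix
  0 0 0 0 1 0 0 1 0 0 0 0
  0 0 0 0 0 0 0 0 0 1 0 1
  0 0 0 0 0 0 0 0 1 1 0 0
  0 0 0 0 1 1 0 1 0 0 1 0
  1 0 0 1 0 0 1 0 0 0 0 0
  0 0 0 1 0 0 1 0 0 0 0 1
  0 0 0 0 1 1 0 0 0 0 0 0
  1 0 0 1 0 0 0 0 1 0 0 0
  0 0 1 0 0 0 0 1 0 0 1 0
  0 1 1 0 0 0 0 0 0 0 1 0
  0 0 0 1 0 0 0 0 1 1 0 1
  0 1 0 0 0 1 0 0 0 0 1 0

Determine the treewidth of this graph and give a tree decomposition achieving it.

Every bag has size at most 4, so the width is 4 − 1 = 3 and tw(G) ≤ 3. For the lower bound: the 4 vertex sets {a,e,g}, {f}, {d}, {h,i,k,l} are disjoint, each induces a connected subgraph, and every pair is joined by at least one edge of G. Contracting each set to a single vertex therefore yields K_{4} as a minor, and since treewidth is minor-monotone, tw(G) ≥ tw(K_{4}) = 3. The upper and lower bounds meet at 3, so that is the treewidth.

Treewidth 3.
One optimal decomposition is:
Bags: B1 = {a, e, f, g}  B2 = {a, d, e, f}  B3 = {a, d, f, h}  B4 = {d, f, h, l}  B5 = {d, h, k, l}  B6 = {h, i, k, l}  B7 = {b, i, k, l}  B8 = {b, i, j, k}  B9 = {b, c, i, j}
Tree: B1–B2, B2–B3, B3–B4, B4–B5, B5–B6, B6–B7, B7–B8, B8–B9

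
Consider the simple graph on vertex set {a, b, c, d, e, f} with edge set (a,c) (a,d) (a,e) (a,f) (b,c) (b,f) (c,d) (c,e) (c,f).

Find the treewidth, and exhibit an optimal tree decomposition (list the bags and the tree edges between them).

Every bag has size at most 3, so the width is 3 − 1 = 2 and tw(G) ≤ 2. On the other hand G contains the 3-clique {a, c, d}. A clique must lie in a single bag of any decomposition, so no decomposition can have width below 2. The upper and lower bounds meet at 2, so that is the treewidth.

Treewidth 2.
Bags: B1 = {a, c, f}  B2 = {a, c, d}  B3 = {b, c, f}  B4 = {a, c, e}
Tree: B1–B2, B1–B3, B1–B4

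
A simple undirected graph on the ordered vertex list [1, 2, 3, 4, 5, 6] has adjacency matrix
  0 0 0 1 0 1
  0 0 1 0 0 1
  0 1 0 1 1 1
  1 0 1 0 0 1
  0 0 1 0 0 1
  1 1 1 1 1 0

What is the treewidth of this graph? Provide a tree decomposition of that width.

Treewidth 2.
Bags: B1 = {3, 4, 6}  B2 = {1, 4, 6}  B3 = {2, 3, 6}  B4 = {3, 5, 6}
Tree: B1–B2, B1–B3, B3–B4

Each bag holds 3 vertices, so the decomposition has width 2, which upper-bounds the treewidth. Conversely, {1, 4, 6} is a clique of size 3, and the vertices of any clique must share a bag in every tree decomposition; so some bag has ≥ 3 vertices and tw(G) ≥ 2. Combining the bounds, tw(G) = 2.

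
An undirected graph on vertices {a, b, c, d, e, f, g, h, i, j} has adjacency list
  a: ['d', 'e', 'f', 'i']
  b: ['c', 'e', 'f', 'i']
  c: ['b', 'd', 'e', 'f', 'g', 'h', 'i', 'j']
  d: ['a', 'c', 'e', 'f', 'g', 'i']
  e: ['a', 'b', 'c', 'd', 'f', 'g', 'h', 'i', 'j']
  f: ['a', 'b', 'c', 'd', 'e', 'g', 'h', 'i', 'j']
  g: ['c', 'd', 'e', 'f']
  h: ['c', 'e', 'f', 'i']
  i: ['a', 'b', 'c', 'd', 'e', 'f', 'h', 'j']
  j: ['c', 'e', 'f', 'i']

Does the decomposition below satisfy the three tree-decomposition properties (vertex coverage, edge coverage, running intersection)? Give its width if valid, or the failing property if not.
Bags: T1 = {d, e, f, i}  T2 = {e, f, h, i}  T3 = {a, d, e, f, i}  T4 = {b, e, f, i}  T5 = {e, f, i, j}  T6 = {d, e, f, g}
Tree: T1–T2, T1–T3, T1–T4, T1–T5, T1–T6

No — vertex c appears in no bag.

A tree decomposition must satisfy three properties: every vertex lies in some bag; for every edge, both endpoints lie together in some bag; and for every vertex, the bags containing it form a connected subtree. Here vertex c appears in no bag, so the decomposition is invalid.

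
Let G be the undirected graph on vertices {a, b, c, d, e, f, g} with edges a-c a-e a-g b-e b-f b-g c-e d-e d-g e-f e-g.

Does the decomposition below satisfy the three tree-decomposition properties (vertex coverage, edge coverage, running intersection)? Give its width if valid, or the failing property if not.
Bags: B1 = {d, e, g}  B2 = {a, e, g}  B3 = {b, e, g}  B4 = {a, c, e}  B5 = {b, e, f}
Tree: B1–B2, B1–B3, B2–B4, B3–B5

Checking the three conditions: (i) the bags cover all of {a, b, c, d, e, f, g}; (ii) for each edge, some bag contains both endpoints; (iii) the bags containing any fixed vertex form a subtree. All hold, so the decomposition is valid with width 3 − 1 = 2.

Yes; width 2.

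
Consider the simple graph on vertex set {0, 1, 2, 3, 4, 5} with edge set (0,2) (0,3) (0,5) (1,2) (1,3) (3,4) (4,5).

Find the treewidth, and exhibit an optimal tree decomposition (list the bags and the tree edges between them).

Treewidth 2.
One such decomposition:
Bags: B1 = {0, 4, 5}  B2 = {0, 3, 4}  B3 = {0, 2, 3}  B4 = {1, 2, 3}
Tree: B1–B2, B2–B3, B3–B4

Every bag has size at most 3, so the width is 3 − 1 = 2 and tw(G) ≤ 2. For the lower bound, G contains the cycle 5–4–3–0–5, so G is not a forest; only forests have treewidth ≤ 1, hence tw(G) ≥ 2. The upper and lower bounds meet at 2, so that is the treewidth.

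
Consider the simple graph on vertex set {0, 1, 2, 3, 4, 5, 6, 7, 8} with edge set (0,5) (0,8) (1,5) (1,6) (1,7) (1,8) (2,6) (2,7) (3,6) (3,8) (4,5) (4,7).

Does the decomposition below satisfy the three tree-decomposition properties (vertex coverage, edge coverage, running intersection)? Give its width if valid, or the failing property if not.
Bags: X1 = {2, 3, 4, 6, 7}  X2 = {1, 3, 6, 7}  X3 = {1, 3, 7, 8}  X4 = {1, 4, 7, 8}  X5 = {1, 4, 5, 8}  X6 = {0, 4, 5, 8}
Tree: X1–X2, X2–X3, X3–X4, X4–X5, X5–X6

A tree decomposition must satisfy three properties: every vertex lies in some bag; for every edge, both endpoints lie together in some bag; and for every vertex, the bags containing it form a connected subtree. Here bags containing vertex 4 are not connected in the tree, so the decomposition is invalid.

No — bags containing vertex 4 are not connected in the tree.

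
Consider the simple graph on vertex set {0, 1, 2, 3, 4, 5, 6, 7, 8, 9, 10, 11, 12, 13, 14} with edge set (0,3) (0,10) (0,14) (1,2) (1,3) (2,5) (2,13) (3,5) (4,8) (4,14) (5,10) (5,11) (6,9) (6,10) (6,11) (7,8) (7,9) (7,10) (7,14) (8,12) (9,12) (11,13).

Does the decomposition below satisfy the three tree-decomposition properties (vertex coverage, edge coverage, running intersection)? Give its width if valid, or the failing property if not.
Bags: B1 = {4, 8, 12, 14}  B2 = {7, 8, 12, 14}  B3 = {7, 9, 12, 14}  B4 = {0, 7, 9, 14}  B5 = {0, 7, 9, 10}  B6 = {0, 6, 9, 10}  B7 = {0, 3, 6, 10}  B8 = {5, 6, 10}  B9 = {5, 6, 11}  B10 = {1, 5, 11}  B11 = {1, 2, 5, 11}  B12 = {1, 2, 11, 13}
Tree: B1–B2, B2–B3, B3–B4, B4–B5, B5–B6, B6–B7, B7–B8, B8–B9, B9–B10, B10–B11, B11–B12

A tree decomposition must satisfy three properties: every vertex lies in some bag; for every edge, both endpoints lie together in some bag; and for every vertex, the bags containing it form a connected subtree. Here edge (3,5) lies in no bag, so the decomposition is invalid.

No — edge (3,5) lies in no bag.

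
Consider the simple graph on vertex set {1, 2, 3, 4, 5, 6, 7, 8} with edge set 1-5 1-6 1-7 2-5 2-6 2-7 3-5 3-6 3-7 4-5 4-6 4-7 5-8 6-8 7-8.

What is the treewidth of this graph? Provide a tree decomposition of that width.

Each bag holds 4 vertices, so the decomposition has width 3, which upper-bounds the treewidth. For the lower bound: the 4 vertex sets {3,6}, {2,5}, {7}, {1} are disjoint, each induces a connected subgraph, and every pair is joined by at least one edge of G. Contracting each set to a single vertex therefore yields K_{4} as a minor, and since treewidth is minor-monotone, tw(G) ≥ tw(K_{4}) = 3. Hence tw(G) = 3 exactly.

Treewidth 3.
One such decomposition:
Bags: B1 = {3, 5, 6, 7}  B2 = {2, 5, 6, 7}  B3 = {1, 5, 6, 7}  B4 = {4, 5, 6, 7}  B5 = {5, 6, 7, 8}
Tree: B1–B2, B2–B3, B3–B4, B4–B5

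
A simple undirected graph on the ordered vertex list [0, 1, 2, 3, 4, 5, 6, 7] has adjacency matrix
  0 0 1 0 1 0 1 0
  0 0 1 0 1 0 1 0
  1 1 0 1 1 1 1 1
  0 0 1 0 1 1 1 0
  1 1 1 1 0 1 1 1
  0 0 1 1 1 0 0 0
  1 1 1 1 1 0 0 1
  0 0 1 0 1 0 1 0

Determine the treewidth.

A width-3 tree decomposition is:
Bags: B1 = {1, 2, 4, 6}  B2 = {2, 3, 4, 6}  B3 = {2, 3, 4, 5}  B4 = {2, 4, 6, 7}  B5 = {0, 2, 4, 6}
Tree: B1–B2, B2–B3, B2–B4, B4–B5
Every bag has size at most 4, so the width is 4 − 1 = 3 and tw(G) ≤ 3. For the lower bound, the 4 vertices {2, 3, 4, 5} are pairwise adjacent, and any tree decomposition puts a clique entirely inside one bag — forcing width ≥ 3. Combining the bounds, tw(G) = 3.

3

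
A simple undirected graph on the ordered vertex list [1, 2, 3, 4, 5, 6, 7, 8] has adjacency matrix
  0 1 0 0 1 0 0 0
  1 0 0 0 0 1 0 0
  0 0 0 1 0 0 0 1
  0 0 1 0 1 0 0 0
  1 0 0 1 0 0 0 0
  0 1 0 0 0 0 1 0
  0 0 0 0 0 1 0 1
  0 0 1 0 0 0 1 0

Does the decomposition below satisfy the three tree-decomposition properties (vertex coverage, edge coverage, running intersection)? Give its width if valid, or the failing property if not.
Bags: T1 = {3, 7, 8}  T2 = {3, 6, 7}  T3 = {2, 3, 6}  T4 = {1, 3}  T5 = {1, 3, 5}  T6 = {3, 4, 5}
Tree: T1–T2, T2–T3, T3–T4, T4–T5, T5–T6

No — edge (2,1) lies in no bag.

A tree decomposition must satisfy three properties: every vertex lies in some bag; for every edge, both endpoints lie together in some bag; and for every vertex, the bags containing it form a connected subtree. Here edge (2,1) lies in no bag, so the decomposition is invalid.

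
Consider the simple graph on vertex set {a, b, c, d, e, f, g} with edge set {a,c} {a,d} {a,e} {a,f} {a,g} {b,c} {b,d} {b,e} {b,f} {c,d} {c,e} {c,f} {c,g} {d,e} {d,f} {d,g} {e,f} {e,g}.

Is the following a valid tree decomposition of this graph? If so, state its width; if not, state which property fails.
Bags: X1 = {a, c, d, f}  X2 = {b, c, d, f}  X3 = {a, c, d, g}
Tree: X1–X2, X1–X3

A tree decomposition must satisfy three properties: every vertex lies in some bag; for every edge, both endpoints lie together in some bag; and for every vertex, the bags containing it form a connected subtree. Here vertex e appears in no bag, so the decomposition is invalid.

No — vertex e appears in no bag.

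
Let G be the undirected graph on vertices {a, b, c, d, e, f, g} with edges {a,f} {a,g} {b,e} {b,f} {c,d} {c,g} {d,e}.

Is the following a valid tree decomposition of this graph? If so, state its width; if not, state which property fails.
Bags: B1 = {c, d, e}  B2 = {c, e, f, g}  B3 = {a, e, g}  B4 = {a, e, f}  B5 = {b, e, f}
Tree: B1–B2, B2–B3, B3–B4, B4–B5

No — bags containing vertex f are not connected in the tree.

A tree decomposition must satisfy three properties: every vertex lies in some bag; for every edge, both endpoints lie together in some bag; and for every vertex, the bags containing it form a connected subtree. Here bags containing vertex f are not connected in the tree, so the decomposition is invalid.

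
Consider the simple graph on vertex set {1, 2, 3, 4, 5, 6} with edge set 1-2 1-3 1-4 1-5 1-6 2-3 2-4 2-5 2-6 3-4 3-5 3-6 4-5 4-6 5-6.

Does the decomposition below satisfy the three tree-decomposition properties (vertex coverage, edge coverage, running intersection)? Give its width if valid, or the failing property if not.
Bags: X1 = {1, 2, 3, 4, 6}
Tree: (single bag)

No — vertex 5 appears in no bag.

A tree decomposition must satisfy three properties: every vertex lies in some bag; for every edge, both endpoints lie together in some bag; and for every vertex, the bags containing it form a connected subtree. Here vertex 5 appears in no bag, so the decomposition is invalid.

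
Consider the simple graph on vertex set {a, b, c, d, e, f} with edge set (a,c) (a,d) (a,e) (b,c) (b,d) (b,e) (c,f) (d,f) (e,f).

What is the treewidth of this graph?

3

A width-3 tree decomposition is:
Bags: B1 = {c, d, e, f}  B2 = {b, c, d, e}  B3 = {a, c, d, e}
Tree: B1–B2, B2–B3
Every bag has size at most 4, so the width is 4 − 1 = 3 and tw(G) ≤ 3. For the lower bound: the 4 vertex sets {e,f}, {b,d}, {c}, {a} are disjoint, each induces a connected subgraph, and every pair is joined by at least one edge of G. Contracting each set to a single vertex therefore yields K_{4} as a minor, and since treewidth is minor-monotone, tw(G) ≥ tw(K_{4}) = 3. The upper and lower bounds meet at 3, so that is the treewidth.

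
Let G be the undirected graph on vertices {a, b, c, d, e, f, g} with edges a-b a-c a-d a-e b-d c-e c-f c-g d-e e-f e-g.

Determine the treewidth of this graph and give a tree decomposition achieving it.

Treewidth 2.
Bags: B1 = {a, c, e}  B2 = {a, d, e}  B3 = {a, b, d}  B4 = {c, e, g}  B5 = {c, e, f}
Tree: B1–B2, B2–B3, B1–B4, B4–B5

Each bag holds 3 vertices, so the decomposition has width 2, which upper-bounds the treewidth. On the other hand G contains the 3-clique {a, d, e}. A clique must lie in a single bag of any decomposition, so no decomposition can have width below 2. The upper and lower bounds meet at 2, so that is the treewidth.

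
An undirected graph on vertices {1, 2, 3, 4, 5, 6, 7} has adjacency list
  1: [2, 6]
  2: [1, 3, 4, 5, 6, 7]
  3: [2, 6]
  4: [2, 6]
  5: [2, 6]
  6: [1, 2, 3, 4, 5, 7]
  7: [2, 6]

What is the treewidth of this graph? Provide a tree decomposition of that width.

Treewidth 2.
One optimal decomposition is:
Bags: B1 = {2, 4, 6}  B2 = {1, 2, 6}  B3 = {2, 5, 6}  B4 = {2, 6, 7}  B5 = {2, 3, 6}
Tree: B1–B2, B2–B3, B1–B4, B2–B5

Each bag holds 3 vertices, so the decomposition has width 2, which upper-bounds the treewidth. On the other hand G contains the 3-clique {1, 2, 6}. A clique must lie in a single bag of any decomposition, so no decomposition can have width below 2. The upper and lower bounds meet at 2, so that is the treewidth.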